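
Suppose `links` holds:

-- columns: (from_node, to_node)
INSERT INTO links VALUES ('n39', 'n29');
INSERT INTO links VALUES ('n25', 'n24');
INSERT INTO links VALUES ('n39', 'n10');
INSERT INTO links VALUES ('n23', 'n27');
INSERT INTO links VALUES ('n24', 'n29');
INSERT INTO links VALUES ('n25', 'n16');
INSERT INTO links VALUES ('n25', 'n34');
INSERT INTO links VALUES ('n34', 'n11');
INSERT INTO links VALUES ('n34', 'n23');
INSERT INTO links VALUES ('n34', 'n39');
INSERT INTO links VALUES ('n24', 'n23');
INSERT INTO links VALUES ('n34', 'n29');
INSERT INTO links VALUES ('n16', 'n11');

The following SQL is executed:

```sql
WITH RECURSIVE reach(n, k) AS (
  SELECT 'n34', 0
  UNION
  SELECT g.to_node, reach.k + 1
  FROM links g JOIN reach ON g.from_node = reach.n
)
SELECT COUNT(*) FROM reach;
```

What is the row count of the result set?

Base: (n34, k=0).
Iteration 1: edges from {n34} -> (n11, k=1), (n23, k=1), (n29, k=1), (n39, k=1).
Iteration 2: edges from {n11,n23,n29,n39} -> (n10, k=2), (n27, k=2), (n29, k=2).
Iteration 3: no outgoing edges from {n10,n27,n29}; recursion stops.
Total rows emitted: 8.

8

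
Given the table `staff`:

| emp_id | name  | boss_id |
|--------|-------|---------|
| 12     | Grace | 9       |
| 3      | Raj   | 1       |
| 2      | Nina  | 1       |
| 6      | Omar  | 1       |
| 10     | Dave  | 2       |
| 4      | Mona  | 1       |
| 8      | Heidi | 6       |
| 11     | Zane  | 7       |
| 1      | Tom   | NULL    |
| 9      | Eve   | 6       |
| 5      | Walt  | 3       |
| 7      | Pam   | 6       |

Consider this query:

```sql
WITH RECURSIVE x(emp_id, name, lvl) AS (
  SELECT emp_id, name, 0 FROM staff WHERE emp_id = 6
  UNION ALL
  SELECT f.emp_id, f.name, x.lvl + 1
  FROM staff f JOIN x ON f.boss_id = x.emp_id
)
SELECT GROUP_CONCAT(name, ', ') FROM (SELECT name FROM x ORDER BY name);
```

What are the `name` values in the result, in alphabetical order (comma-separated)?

Base: emp_id=6 (Omar) at lvl 0.
Iteration 1: rows with boss_id in {6} -> Pam (id 7, lvl 1), Heidi (id 8, lvl 1), Eve (id 9, lvl 1).
Iteration 2: rows with boss_id in {7,8,9} -> Zane (id 11, lvl 2), Grace (id 12, lvl 2).
Iteration 3: no rows with boss_id in {11,12}; recursion stops.

Eve, Grace, Heidi, Omar, Pam, Zane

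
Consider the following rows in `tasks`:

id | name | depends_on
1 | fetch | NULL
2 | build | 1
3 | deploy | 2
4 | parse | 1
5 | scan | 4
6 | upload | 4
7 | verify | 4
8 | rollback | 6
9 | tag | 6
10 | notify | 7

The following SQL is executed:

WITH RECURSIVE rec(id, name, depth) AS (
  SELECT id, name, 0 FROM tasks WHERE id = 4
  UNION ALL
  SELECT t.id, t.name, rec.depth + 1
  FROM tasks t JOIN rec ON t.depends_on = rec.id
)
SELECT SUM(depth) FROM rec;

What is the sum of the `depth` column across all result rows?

9

Base: id=4 (parse) at depth 0.
Iteration 1: rows with depends_on in {4} -> scan (id 5, depth 1), upload (id 6, depth 1), verify (id 7, depth 1).
Iteration 2: rows with depends_on in {5,6,7} -> rollback (id 8, depth 2), tag (id 9, depth 2), notify (id 10, depth 2).
Iteration 3: no rows with depends_on in {8,9,10}; recursion stops.
SUM(depth) = 0 + 1 + 1 + 1 + 2 + 2 + 2 = 9.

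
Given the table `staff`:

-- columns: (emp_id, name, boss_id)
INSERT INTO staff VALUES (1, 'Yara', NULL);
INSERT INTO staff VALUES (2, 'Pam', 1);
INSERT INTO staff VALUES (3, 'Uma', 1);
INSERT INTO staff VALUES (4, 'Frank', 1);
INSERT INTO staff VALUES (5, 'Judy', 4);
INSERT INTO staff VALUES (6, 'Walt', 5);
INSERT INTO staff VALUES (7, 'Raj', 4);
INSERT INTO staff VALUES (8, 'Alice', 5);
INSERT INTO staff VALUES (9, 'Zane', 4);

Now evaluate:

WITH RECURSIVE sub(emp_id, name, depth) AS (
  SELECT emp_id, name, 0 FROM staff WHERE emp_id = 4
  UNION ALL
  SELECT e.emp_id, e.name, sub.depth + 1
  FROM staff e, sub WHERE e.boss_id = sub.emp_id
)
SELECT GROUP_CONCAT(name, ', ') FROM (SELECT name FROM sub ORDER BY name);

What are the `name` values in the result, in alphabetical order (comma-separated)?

Base: emp_id=4 (Frank) at depth 0.
Iteration 1: rows with boss_id in {4} -> Judy (id 5, depth 1), Raj (id 7, depth 1), Zane (id 9, depth 1).
Iteration 2: rows with boss_id in {5,7,9} -> Walt (id 6, depth 2), Alice (id 8, depth 2).
Iteration 3: no rows with boss_id in {6,8}; recursion stops.

Alice, Frank, Judy, Raj, Walt, Zane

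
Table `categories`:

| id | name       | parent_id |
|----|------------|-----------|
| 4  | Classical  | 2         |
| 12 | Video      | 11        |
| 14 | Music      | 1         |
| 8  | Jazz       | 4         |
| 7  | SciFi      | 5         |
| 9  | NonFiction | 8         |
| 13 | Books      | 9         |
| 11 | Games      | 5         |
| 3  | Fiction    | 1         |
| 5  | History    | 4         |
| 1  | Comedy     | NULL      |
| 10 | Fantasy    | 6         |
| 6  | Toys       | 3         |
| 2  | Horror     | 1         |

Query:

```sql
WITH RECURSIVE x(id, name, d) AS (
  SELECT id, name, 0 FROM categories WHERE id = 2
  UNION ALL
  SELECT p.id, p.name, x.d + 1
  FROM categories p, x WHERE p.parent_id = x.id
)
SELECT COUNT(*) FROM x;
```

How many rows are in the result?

9

Base: id=2 (Horror) at d 0.
Iteration 1: rows with parent_id in {2} -> Classical (id 4, d 1).
Iteration 2: rows with parent_id in {4} -> History (id 5, d 2), Jazz (id 8, d 2).
Iteration 3: rows with parent_id in {5,8} -> SciFi (id 7, d 3), NonFiction (id 9, d 3), Games (id 11, d 3).
Iteration 4: rows with parent_id in {7,9,11} -> Video (id 12, d 4), Books (id 13, d 4).
Iteration 5: no rows with parent_id in {12,13}; recursion stops.
Total rows emitted: 9.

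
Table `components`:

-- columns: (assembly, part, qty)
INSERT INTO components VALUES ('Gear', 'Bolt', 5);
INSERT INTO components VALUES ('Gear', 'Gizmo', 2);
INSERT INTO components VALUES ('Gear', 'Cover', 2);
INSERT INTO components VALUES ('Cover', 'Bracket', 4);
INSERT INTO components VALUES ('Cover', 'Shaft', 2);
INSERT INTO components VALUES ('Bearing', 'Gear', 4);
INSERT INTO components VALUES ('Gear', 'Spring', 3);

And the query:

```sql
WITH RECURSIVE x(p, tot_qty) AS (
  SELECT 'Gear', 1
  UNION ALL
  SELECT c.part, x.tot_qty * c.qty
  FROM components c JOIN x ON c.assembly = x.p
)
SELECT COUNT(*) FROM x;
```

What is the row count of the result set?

7

Base: (Gear, tot_qty=1).
Iteration 1: components of {Gear} -> Bolt = 1*5 = 5, Cover = 1*2 = 2, Gizmo = 1*2 = 2, Spring = 1*3 = 3.
Iteration 2: components of {Bolt,Cover,Gizmo,Spring} -> Bracket = 2*4 = 8, Shaft = 2*2 = 4.
Iteration 3: no further components; recursion stops.
Total rows emitted: 7.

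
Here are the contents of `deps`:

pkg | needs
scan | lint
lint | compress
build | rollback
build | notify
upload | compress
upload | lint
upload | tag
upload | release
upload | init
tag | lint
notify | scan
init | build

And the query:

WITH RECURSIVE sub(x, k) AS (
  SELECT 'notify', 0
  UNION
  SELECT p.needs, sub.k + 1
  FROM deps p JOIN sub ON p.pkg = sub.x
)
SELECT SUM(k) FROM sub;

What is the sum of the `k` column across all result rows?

6

Base: (notify, k=0).
Iteration 1: edges from {notify} -> (scan, k=1).
Iteration 2: edges from {scan} -> (lint, k=2).
Iteration 3: edges from {lint} -> (compress, k=3).
Iteration 4: no outgoing edges from {compress}; recursion stops.
SUM(k) = 0 + 1 + 2 + 3 = 6.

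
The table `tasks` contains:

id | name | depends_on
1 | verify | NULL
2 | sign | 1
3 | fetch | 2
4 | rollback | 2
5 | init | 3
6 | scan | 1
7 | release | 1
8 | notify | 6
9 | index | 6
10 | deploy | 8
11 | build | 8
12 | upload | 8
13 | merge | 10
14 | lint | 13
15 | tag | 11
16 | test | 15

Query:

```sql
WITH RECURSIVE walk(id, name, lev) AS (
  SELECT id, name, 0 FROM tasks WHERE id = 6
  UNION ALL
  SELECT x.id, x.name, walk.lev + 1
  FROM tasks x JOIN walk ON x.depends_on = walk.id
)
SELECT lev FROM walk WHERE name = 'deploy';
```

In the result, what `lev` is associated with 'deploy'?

Base: id=6 (scan) at lev 0.
Iteration 1: rows with depends_on in {6} -> notify (id 8, lev 1), index (id 9, lev 1).
Iteration 2: rows with depends_on in {8,9} -> deploy (id 10, lev 2), build (id 11, lev 2), upload (id 12, lev 2).
Iteration 3: rows with depends_on in {10,11,12} -> merge (id 13, lev 3), tag (id 15, lev 3).
Iteration 4: rows with depends_on in {13,15} -> lint (id 14, lev 4), test (id 16, lev 4).
Iteration 5: no rows with depends_on in {14,16}; recursion stops.

2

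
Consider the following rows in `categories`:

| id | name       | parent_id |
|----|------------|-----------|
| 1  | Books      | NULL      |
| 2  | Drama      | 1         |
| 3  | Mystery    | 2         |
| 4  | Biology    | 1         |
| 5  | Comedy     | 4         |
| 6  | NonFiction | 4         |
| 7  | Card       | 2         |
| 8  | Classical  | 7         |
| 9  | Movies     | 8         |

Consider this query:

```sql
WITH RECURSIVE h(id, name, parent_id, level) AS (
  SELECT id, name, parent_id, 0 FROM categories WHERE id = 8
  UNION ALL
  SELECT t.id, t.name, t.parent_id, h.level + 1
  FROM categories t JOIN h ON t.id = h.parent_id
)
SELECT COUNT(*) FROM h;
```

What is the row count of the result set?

4

Base: id=8 (Classical), parent_id=7, level 0.
Iteration 1: join on id=7 -> Card (id 7, parent_id=2, level 1).
Iteration 2: join on id=2 -> Drama (id 2, parent_id=1, level 2).
Iteration 3: join on id=1 -> Books (id 1, parent_id=NULL, level 3).
Iteration 4: parent_id is NULL; no match; recursion stops.
Total rows emitted: 4.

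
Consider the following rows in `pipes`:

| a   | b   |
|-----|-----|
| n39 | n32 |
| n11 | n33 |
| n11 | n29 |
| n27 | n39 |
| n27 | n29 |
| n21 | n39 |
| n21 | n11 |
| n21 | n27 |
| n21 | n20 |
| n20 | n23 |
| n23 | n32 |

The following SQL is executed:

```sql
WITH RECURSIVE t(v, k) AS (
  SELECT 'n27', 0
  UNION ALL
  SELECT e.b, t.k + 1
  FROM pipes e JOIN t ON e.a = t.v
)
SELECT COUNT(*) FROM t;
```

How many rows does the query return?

Base: (n27, k=0).
Iteration 1: edges from {n27} -> (n29, k=1), (n39, k=1).
Iteration 2: edges from {n29,n39} -> (n32, k=2).
Iteration 3: no outgoing edges from {n32}; recursion stops.
Total rows emitted: 4.

4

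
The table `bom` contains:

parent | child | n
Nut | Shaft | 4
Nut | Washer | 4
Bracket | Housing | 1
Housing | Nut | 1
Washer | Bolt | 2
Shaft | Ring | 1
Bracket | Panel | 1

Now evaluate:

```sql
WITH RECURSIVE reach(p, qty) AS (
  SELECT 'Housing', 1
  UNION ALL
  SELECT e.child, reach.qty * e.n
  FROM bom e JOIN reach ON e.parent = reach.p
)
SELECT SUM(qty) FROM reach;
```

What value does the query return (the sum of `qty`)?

22

Base: (Housing, qty=1).
Iteration 1: components of {Housing} -> Nut = 1*1 = 1.
Iteration 2: components of {Nut} -> Shaft = 1*4 = 4, Washer = 1*4 = 4.
Iteration 3: components of {Shaft,Washer} -> Bolt = 4*2 = 8, Ring = 4*1 = 4.
Iteration 4: no further components; recursion stops.
SUM(qty) = 1 + 1 + 4 + 4 + 4 + 8 = 22.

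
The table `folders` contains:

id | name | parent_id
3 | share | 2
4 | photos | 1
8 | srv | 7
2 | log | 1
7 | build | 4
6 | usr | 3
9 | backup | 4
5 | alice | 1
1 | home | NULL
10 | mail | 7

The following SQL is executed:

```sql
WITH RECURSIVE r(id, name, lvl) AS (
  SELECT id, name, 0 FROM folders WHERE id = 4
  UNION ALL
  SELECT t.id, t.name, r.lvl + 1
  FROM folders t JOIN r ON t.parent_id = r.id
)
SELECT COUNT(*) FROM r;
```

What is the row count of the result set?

Base: id=4 (photos) at lvl 0.
Iteration 1: rows with parent_id in {4} -> build (id 7, lvl 1), backup (id 9, lvl 1).
Iteration 2: rows with parent_id in {7,9} -> srv (id 8, lvl 2), mail (id 10, lvl 2).
Iteration 3: no rows with parent_id in {8,10}; recursion stops.
Total rows emitted: 5.

5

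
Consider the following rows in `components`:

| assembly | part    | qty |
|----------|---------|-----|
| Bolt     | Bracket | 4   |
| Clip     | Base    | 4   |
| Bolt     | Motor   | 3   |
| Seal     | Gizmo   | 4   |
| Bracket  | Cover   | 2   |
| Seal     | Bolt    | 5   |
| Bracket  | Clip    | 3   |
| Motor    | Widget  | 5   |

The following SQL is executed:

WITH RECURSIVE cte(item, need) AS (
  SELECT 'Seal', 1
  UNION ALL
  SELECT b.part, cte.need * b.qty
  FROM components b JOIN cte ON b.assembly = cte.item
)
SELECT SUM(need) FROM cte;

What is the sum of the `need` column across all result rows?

460

Base: (Seal, need=1).
Iteration 1: components of {Seal} -> Bolt = 1*5 = 5, Gizmo = 1*4 = 4.
Iteration 2: components of {Bolt,Gizmo} -> Bracket = 5*4 = 20, Motor = 5*3 = 15.
Iteration 3: components of {Bracket,Motor} -> Clip = 20*3 = 60, Cover = 20*2 = 40, Widget = 15*5 = 75.
Iteration 4: components of {Clip,Cover,Widget} -> Base = 60*4 = 240.
Iteration 5: no further components; recursion stops.
SUM(need) = 1 + 5 + 4 + 20 + 15 + 60 + 40 + 75 + 240 = 460.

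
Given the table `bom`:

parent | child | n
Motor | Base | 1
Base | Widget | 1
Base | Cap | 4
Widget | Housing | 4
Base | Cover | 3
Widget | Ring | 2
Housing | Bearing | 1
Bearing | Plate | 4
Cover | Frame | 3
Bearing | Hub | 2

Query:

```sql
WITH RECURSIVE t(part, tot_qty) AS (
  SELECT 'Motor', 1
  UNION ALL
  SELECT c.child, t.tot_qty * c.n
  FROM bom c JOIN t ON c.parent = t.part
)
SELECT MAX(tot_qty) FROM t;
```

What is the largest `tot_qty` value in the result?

Base: (Motor, tot_qty=1).
Iteration 1: components of {Motor} -> Base = 1*1 = 1.
Iteration 2: components of {Base} -> Cap = 1*4 = 4, Cover = 1*3 = 3, Widget = 1*1 = 1.
Iteration 3: components of {Cap,Cover,Widget} -> Frame = 3*3 = 9, Housing = 1*4 = 4, Ring = 1*2 = 2.
Iteration 4: components of {Frame,Housing,Ring} -> Bearing = 4*1 = 4.
Iteration 5: components of {Bearing} -> Hub = 4*2 = 8, Plate = 4*4 = 16.
Iteration 6: no further components; recursion stops.
tot_qty values: 1, 1, 1, 4, 3, 4, 2, 9, 4, 16, 8; the maximum is 16.

16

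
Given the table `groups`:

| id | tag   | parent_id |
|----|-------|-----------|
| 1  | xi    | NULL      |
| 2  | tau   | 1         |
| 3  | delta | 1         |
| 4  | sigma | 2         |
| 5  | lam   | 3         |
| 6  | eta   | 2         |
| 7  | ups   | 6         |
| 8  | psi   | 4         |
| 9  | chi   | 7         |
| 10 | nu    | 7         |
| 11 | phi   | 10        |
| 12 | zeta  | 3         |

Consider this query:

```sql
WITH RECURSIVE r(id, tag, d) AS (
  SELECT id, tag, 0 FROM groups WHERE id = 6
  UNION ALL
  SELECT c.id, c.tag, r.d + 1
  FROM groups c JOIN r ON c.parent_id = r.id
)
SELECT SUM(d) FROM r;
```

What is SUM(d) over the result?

8

Base: id=6 (eta) at d 0.
Iteration 1: rows with parent_id in {6} -> ups (id 7, d 1).
Iteration 2: rows with parent_id in {7} -> chi (id 9, d 2), nu (id 10, d 2).
Iteration 3: rows with parent_id in {9,10} -> phi (id 11, d 3).
Iteration 4: no rows with parent_id in {11}; recursion stops.
SUM(d) = 0 + 1 + 2 + 2 + 3 = 8.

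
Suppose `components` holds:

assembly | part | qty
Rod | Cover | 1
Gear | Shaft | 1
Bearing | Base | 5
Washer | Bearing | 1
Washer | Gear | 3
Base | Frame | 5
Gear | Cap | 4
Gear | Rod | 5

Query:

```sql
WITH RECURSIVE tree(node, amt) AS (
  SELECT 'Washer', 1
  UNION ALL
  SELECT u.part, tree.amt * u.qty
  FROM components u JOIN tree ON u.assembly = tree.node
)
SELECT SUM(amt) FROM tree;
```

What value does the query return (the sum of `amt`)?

80

Base: (Washer, amt=1).
Iteration 1: components of {Washer} -> Bearing = 1*1 = 1, Gear = 1*3 = 3.
Iteration 2: components of {Bearing,Gear} -> Base = 1*5 = 5, Cap = 3*4 = 12, Rod = 3*5 = 15, Shaft = 3*1 = 3.
Iteration 3: components of {Base,Cap,Rod,Shaft} -> Cover = 15*1 = 15, Frame = 5*5 = 25.
Iteration 4: no further components; recursion stops.
SUM(amt) = 1 + 3 + 1 + 15 + 12 + 3 + 5 + 15 + 25 = 80.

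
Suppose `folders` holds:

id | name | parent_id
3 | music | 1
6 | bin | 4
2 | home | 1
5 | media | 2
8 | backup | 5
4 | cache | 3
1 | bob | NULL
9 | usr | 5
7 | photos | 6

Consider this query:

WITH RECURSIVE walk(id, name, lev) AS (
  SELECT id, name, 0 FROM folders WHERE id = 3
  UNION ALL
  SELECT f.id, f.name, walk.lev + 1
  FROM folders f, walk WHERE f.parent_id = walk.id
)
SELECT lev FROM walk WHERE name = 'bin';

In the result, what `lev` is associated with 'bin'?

Base: id=3 (music) at lev 0.
Iteration 1: rows with parent_id in {3} -> cache (id 4, lev 1).
Iteration 2: rows with parent_id in {4} -> bin (id 6, lev 2).
Iteration 3: rows with parent_id in {6} -> photos (id 7, lev 3).
Iteration 4: no rows with parent_id in {7}; recursion stops.

2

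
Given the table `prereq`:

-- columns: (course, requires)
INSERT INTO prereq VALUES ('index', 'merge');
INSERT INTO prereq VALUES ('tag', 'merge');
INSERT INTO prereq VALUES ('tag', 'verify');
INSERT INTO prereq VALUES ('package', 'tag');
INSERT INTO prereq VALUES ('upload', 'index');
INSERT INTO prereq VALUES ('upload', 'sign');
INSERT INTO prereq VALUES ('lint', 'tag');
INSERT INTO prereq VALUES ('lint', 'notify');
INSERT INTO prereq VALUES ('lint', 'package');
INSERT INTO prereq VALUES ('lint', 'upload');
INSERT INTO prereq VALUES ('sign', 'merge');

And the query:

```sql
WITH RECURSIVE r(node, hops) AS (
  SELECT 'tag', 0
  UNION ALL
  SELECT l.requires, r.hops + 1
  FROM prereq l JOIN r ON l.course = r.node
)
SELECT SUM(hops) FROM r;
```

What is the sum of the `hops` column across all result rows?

Base: (tag, hops=0).
Iteration 1: edges from {tag} -> (merge, hops=1), (verify, hops=1).
Iteration 2: no outgoing edges from {merge,verify}; recursion stops.
SUM(hops) = 0 + 1 + 1 = 2.

2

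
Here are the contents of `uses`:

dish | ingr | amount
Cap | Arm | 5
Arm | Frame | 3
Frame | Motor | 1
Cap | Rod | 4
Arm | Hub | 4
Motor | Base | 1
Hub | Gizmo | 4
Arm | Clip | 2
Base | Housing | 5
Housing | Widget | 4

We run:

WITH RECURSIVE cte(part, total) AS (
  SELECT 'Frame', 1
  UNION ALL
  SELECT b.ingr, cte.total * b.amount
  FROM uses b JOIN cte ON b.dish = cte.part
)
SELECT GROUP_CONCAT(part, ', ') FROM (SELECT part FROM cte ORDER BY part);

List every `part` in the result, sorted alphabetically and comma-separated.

Base: (Frame, total=1).
Iteration 1: components of {Frame} -> Motor = 1*1 = 1.
Iteration 2: components of {Motor} -> Base = 1*1 = 1.
Iteration 3: components of {Base} -> Housing = 1*5 = 5.
Iteration 4: components of {Housing} -> Widget = 5*4 = 20.
Iteration 5: no further components; recursion stops.

Base, Frame, Housing, Motor, Widget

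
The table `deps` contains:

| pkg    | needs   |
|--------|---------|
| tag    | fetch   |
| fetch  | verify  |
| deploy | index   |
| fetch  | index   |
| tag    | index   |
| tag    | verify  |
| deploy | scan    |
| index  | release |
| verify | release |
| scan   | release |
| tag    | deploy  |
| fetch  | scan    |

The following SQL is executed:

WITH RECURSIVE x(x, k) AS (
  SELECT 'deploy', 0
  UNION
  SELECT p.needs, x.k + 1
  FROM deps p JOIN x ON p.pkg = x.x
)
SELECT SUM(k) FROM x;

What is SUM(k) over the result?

4

Base: (deploy, k=0).
Iteration 1: edges from {deploy} -> (index, k=1), (scan, k=1).
Iteration 2: edges from {index,scan} -> (release, k=2). [UNION drops 1 duplicate row(s)]
Iteration 3: no outgoing edges from {release}; recursion stops.
SUM(k) = 0 + 1 + 1 + 2 = 4.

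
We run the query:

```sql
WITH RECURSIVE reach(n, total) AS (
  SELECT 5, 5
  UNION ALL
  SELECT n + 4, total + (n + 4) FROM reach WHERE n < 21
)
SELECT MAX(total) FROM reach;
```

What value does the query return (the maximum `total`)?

65

Base: n=5, total=5.
Iteration 1: 5 < 21 holds -> n = 5 + 4 = 9, total = 5 + 9 = 14.
Iteration 2: 9 < 21 holds -> n = 9 + 4 = 13, total = 14 + 13 = 27.
Iteration 3: 13 < 21 holds -> n = 13 + 4 = 17, total = 27 + 17 = 44.
Iteration 4: 17 < 21 holds -> n = 17 + 4 = 21, total = 44 + 21 = 65.
Iteration 5: 21 < 21 fails; recursion stops.
total values: 5, 14, 27, 44, 65; the maximum is 65.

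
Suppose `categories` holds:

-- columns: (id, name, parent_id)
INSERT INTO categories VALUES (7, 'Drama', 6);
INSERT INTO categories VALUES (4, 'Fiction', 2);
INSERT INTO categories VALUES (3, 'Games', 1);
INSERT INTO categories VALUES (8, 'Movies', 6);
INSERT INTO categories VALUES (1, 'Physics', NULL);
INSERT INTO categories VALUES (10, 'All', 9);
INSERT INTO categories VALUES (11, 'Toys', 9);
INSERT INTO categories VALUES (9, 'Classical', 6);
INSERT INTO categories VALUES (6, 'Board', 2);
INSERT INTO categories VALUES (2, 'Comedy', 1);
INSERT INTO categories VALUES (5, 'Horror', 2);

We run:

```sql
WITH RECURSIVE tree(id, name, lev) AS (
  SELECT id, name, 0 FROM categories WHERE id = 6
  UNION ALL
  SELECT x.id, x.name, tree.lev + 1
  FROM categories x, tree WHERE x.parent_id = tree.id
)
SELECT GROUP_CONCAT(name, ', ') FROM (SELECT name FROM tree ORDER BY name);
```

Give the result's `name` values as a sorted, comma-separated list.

Base: id=6 (Board) at lev 0.
Iteration 1: rows with parent_id in {6} -> Drama (id 7, lev 1), Movies (id 8, lev 1), Classical (id 9, lev 1).
Iteration 2: rows with parent_id in {7,8,9} -> All (id 10, lev 2), Toys (id 11, lev 2).
Iteration 3: no rows with parent_id in {10,11}; recursion stops.

All, Board, Classical, Drama, Movies, Toys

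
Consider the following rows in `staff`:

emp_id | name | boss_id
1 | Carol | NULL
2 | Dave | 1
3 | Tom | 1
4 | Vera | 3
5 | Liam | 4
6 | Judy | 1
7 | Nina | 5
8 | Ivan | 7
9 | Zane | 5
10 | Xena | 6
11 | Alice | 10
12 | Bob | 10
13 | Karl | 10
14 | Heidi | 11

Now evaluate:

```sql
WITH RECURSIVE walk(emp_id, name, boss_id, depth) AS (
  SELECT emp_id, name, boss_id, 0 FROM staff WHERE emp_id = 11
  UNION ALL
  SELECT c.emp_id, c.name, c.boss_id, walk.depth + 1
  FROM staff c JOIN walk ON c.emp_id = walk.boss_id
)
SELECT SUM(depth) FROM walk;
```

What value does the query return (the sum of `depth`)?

6

Base: emp_id=11 (Alice), boss_id=10, depth 0.
Iteration 1: join on emp_id=10 -> Xena (id 10, boss_id=6, depth 1).
Iteration 2: join on emp_id=6 -> Judy (id 6, boss_id=1, depth 2).
Iteration 3: join on emp_id=1 -> Carol (id 1, boss_id=NULL, depth 3).
Iteration 4: boss_id is NULL; no match; recursion stops.
SUM(depth) = 0 + 1 + 2 + 3 = 6.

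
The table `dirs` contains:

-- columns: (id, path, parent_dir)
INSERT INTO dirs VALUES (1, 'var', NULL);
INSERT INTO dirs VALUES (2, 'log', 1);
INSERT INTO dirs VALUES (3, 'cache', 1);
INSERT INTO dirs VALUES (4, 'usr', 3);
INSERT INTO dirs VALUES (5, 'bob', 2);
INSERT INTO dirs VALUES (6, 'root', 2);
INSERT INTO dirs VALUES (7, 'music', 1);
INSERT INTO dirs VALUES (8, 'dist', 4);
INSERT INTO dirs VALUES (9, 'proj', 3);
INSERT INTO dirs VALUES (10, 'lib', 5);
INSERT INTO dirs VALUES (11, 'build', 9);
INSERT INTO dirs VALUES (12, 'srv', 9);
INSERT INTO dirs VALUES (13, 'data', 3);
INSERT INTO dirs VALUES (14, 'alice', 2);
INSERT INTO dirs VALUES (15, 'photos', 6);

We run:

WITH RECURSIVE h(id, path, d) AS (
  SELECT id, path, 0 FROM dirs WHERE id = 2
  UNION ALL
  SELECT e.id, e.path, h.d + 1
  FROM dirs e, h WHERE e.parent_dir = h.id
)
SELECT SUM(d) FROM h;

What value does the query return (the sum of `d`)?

7

Base: id=2 (log) at d 0.
Iteration 1: rows with parent_dir in {2} -> bob (id 5, d 1), root (id 6, d 1), alice (id 14, d 1).
Iteration 2: rows with parent_dir in {5,6,14} -> lib (id 10, d 2), photos (id 15, d 2).
Iteration 3: no rows with parent_dir in {10,15}; recursion stops.
SUM(d) = 0 + 1 + 1 + 1 + 2 + 2 = 7.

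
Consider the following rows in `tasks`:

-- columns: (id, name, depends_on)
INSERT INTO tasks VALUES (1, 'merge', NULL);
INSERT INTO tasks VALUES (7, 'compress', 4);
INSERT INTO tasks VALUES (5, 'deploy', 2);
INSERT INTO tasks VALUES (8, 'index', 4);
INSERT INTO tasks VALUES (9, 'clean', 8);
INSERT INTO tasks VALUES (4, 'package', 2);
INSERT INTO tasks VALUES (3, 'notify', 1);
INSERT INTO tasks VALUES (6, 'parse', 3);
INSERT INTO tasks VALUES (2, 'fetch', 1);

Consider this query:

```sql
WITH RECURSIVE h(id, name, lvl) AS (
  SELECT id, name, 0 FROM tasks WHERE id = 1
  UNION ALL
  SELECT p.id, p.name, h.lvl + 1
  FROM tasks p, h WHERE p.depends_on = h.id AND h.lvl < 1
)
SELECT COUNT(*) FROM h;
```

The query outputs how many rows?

3

Base: id=1 (merge) at lvl 0.
Iteration 1: rows with depends_on in {1} -> fetch (id 2, lvl 1), notify (id 3, lvl 1).
Iteration 2: lvl < 1 fails for all current rows; recursion stops.
Total rows emitted: 3.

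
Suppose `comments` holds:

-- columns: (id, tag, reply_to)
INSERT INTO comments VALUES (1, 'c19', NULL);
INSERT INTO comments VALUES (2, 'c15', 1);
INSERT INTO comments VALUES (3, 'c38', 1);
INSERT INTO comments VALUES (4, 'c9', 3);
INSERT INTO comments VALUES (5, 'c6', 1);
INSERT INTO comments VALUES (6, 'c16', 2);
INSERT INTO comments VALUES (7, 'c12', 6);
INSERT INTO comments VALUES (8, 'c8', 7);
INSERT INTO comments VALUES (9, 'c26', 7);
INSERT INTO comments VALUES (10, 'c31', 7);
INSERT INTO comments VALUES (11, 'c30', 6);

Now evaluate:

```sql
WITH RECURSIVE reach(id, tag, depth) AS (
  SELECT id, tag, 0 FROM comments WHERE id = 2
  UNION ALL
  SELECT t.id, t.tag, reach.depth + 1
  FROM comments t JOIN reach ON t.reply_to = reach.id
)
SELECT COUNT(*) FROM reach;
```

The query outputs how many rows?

7

Base: id=2 (c15) at depth 0.
Iteration 1: rows with reply_to in {2} -> c16 (id 6, depth 1).
Iteration 2: rows with reply_to in {6} -> c12 (id 7, depth 2), c30 (id 11, depth 2).
Iteration 3: rows with reply_to in {7,11} -> c8 (id 8, depth 3), c26 (id 9, depth 3), c31 (id 10, depth 3).
Iteration 4: no rows with reply_to in {8,9,10}; recursion stops.
Total rows emitted: 7.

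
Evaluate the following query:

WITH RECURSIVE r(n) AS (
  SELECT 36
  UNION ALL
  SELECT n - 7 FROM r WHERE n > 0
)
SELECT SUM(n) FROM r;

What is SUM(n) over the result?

Base: n=36.
Iteration 1: 36 > 0 holds -> n = 36 - 7 = 29.
Iteration 2: 29 > 0 holds -> n = 29 - 7 = 22.
Iteration 3: 22 > 0 holds -> n = 22 - 7 = 15.
Iteration 4: 15 > 0 holds -> n = 15 - 7 = 8.
Iteration 5: 8 > 0 holds -> n = 8 - 7 = 1.
Iteration 6: 1 > 0 holds -> n = 1 - 7 = -6.
Iteration 7: -6 > 0 fails; recursion stops.
SUM(n) = 36 + 29 + 22 + 15 + 8 + 1 + -6 = 105.

105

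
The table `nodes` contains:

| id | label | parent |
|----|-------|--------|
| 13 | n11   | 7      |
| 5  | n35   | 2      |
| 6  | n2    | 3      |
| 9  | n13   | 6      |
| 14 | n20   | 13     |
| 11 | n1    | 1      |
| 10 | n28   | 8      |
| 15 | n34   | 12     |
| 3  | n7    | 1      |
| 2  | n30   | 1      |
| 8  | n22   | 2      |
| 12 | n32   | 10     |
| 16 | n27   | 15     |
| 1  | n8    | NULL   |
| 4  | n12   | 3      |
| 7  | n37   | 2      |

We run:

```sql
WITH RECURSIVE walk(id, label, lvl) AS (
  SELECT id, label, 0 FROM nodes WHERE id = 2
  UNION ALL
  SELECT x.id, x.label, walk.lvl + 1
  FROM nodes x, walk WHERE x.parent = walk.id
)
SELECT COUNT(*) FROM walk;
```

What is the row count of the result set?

Base: id=2 (n30) at lvl 0.
Iteration 1: rows with parent in {2} -> n35 (id 5, lvl 1), n37 (id 7, lvl 1), n22 (id 8, lvl 1).
Iteration 2: rows with parent in {5,7,8} -> n28 (id 10, lvl 2), n11 (id 13, lvl 2).
Iteration 3: rows with parent in {10,13} -> n32 (id 12, lvl 3), n20 (id 14, lvl 3).
Iteration 4: rows with parent in {12,14} -> n34 (id 15, lvl 4).
Iteration 5: rows with parent in {15} -> n27 (id 16, lvl 5).
Iteration 6: no rows with parent in {16}; recursion stops.
Total rows emitted: 10.

10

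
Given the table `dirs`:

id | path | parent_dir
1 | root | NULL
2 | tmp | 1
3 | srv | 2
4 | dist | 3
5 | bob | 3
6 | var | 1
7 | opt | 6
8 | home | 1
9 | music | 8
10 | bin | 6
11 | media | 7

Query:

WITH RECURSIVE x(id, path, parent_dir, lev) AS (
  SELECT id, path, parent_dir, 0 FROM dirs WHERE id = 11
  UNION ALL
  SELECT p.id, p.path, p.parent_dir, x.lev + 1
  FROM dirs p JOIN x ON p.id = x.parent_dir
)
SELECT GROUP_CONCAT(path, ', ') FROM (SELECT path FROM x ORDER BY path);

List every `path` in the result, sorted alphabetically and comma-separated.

Base: id=11 (media), parent_dir=7, lev 0.
Iteration 1: join on id=7 -> opt (id 7, parent_dir=6, lev 1).
Iteration 2: join on id=6 -> var (id 6, parent_dir=1, lev 2).
Iteration 3: join on id=1 -> root (id 1, parent_dir=NULL, lev 3).
Iteration 4: parent_dir is NULL; no match; recursion stops.

media, opt, root, var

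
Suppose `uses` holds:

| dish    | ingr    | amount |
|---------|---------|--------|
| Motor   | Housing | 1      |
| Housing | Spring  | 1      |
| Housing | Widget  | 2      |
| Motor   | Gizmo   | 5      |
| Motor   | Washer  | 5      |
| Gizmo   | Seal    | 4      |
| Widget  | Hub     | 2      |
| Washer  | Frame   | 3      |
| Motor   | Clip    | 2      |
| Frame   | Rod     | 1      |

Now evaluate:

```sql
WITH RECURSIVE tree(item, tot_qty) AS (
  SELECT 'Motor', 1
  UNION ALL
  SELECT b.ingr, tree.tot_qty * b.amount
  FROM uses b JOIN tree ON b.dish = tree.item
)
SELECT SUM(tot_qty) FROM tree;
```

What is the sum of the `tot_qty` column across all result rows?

71

Base: (Motor, tot_qty=1).
Iteration 1: components of {Motor} -> Clip = 1*2 = 2, Gizmo = 1*5 = 5, Housing = 1*1 = 1, Washer = 1*5 = 5.
Iteration 2: components of {Clip,Gizmo,Housing,Washer} -> Frame = 5*3 = 15, Seal = 5*4 = 20, Spring = 1*1 = 1, Widget = 1*2 = 2.
Iteration 3: components of {Frame,Seal,Spring,Widget} -> Hub = 2*2 = 4, Rod = 15*1 = 15.
Iteration 4: no further components; recursion stops.
SUM(tot_qty) = 1 + 1 + 5 + 5 + 2 + 1 + 2 + 20 + 15 + 4 + 15 = 71.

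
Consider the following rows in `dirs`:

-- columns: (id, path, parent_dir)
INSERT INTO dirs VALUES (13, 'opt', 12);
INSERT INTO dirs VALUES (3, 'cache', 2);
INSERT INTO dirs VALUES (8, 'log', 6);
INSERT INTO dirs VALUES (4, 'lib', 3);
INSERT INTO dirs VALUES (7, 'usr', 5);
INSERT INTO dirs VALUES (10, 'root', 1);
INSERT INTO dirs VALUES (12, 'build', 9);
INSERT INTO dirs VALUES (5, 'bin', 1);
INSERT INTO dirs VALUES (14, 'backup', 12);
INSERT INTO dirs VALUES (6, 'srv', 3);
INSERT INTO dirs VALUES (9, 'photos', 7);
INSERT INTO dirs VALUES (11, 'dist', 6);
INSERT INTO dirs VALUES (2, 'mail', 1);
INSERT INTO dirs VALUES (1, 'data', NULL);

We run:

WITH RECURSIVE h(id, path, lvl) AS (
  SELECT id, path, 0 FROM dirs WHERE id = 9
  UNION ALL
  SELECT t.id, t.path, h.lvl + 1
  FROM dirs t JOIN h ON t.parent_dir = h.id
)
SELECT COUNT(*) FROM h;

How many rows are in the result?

4

Base: id=9 (photos) at lvl 0.
Iteration 1: rows with parent_dir in {9} -> build (id 12, lvl 1).
Iteration 2: rows with parent_dir in {12} -> opt (id 13, lvl 2), backup (id 14, lvl 2).
Iteration 3: no rows with parent_dir in {13,14}; recursion stops.
Total rows emitted: 4.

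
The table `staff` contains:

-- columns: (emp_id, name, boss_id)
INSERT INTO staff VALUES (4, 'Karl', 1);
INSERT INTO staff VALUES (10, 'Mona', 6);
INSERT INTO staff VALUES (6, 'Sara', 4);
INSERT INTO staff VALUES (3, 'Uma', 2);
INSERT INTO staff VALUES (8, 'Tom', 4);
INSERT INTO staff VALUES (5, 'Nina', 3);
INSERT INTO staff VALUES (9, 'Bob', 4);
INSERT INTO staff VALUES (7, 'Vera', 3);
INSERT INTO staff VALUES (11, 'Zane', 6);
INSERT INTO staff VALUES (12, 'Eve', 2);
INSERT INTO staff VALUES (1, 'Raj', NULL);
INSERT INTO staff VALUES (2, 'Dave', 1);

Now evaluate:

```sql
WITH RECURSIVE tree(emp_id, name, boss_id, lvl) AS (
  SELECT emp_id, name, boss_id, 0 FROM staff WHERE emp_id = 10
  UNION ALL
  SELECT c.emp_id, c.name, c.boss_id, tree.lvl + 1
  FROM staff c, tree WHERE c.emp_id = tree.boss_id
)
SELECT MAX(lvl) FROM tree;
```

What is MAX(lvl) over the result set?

3

Base: emp_id=10 (Mona), boss_id=6, lvl 0.
Iteration 1: join on emp_id=6 -> Sara (id 6, boss_id=4, lvl 1).
Iteration 2: join on emp_id=4 -> Karl (id 4, boss_id=1, lvl 2).
Iteration 3: join on emp_id=1 -> Raj (id 1, boss_id=NULL, lvl 3).
Iteration 4: boss_id is NULL; no match; recursion stops.
lvl values: 0, 1, 2, 3; the maximum is 3.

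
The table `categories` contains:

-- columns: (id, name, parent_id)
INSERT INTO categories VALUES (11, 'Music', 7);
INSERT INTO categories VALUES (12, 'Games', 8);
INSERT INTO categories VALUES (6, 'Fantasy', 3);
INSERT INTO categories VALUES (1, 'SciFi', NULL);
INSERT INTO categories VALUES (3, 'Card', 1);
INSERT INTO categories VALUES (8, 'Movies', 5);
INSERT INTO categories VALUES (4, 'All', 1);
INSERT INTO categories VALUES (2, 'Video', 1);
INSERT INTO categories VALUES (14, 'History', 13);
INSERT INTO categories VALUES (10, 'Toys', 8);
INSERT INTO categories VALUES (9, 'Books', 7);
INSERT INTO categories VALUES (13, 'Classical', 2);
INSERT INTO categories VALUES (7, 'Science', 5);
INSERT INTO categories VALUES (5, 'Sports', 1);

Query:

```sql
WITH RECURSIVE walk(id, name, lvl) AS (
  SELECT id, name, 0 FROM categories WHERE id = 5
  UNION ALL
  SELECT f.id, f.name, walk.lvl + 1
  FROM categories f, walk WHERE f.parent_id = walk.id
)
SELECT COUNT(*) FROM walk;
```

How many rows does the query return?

7

Base: id=5 (Sports) at lvl 0.
Iteration 1: rows with parent_id in {5} -> Science (id 7, lvl 1), Movies (id 8, lvl 1).
Iteration 2: rows with parent_id in {7,8} -> Books (id 9, lvl 2), Toys (id 10, lvl 2), Music (id 11, lvl 2), Games (id 12, lvl 2).
Iteration 3: no rows with parent_id in {9,10,11,12}; recursion stops.
Total rows emitted: 7.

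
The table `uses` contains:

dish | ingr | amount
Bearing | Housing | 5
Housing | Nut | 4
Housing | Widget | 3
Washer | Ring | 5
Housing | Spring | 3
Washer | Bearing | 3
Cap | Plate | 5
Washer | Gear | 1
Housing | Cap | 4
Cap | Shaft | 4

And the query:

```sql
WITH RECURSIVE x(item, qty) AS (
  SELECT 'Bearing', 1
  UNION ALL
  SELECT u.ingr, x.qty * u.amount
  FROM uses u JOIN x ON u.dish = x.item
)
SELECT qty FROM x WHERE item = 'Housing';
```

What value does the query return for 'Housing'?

Base: (Bearing, qty=1).
Iteration 1: components of {Bearing} -> Housing = 1*5 = 5.
Iteration 2: components of {Housing} -> Cap = 5*4 = 20, Nut = 5*4 = 20, Spring = 5*3 = 15, Widget = 5*3 = 15.
Iteration 3: components of {Cap,Nut,Spring,Widget} -> Plate = 20*5 = 100, Shaft = 20*4 = 80.
Iteration 4: no further components; recursion stops.

5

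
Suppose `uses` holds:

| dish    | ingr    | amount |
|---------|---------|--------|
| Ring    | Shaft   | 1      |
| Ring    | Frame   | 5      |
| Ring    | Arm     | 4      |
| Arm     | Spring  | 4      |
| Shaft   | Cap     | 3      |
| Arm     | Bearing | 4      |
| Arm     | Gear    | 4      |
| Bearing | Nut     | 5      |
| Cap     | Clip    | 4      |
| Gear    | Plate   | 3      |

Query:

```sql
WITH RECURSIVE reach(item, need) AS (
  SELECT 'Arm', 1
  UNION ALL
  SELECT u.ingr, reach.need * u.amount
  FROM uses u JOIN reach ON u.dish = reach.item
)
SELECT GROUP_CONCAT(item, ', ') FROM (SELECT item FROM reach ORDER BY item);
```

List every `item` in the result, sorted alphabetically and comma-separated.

Arm, Bearing, Gear, Nut, Plate, Spring

Base: (Arm, need=1).
Iteration 1: components of {Arm} -> Bearing = 1*4 = 4, Gear = 1*4 = 4, Spring = 1*4 = 4.
Iteration 2: components of {Bearing,Gear,Spring} -> Nut = 4*5 = 20, Plate = 4*3 = 12.
Iteration 3: no further components; recursion stops.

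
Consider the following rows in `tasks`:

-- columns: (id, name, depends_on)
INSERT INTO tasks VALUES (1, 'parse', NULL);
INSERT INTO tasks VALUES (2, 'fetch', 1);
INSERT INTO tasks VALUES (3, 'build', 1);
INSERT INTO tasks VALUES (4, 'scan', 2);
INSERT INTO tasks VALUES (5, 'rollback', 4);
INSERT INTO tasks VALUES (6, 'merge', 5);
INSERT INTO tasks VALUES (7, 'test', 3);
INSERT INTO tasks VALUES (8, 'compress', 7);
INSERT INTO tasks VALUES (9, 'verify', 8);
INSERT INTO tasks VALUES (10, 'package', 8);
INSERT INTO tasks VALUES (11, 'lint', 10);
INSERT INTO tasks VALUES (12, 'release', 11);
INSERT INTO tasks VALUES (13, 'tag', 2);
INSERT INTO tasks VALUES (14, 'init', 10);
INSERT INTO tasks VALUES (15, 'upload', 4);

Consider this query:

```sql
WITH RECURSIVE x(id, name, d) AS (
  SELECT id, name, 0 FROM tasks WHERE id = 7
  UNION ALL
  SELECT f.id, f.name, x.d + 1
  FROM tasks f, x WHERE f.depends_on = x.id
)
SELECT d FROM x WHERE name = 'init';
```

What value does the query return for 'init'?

3

Base: id=7 (test) at d 0.
Iteration 1: rows with depends_on in {7} -> compress (id 8, d 1).
Iteration 2: rows with depends_on in {8} -> verify (id 9, d 2), package (id 10, d 2).
Iteration 3: rows with depends_on in {9,10} -> lint (id 11, d 3), init (id 14, d 3).
Iteration 4: rows with depends_on in {11,14} -> release (id 12, d 4).
Iteration 5: no rows with depends_on in {12}; recursion stops.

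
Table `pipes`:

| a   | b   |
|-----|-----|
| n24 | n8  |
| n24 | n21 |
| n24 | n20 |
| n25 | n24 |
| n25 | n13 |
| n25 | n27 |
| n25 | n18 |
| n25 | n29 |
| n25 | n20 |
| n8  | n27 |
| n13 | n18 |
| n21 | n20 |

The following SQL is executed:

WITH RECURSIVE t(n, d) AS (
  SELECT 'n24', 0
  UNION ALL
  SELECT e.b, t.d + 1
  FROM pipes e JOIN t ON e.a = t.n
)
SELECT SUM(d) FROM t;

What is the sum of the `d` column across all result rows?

Base: (n24, d=0).
Iteration 1: edges from {n24} -> (n20, d=1), (n21, d=1), (n8, d=1).
Iteration 2: edges from {n20,n21,n8} -> (n20, d=2), (n27, d=2).
Iteration 3: no outgoing edges from {n20,n27}; recursion stops.
SUM(d) = 0 + 1 + 1 + 1 + 2 + 2 = 7.

7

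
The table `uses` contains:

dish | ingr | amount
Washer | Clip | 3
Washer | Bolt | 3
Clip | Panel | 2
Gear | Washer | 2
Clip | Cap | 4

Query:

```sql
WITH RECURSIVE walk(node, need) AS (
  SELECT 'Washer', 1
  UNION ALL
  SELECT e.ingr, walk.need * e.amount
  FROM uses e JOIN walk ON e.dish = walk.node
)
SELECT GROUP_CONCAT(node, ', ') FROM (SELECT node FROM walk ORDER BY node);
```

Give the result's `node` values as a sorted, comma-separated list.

Base: (Washer, need=1).
Iteration 1: components of {Washer} -> Bolt = 1*3 = 3, Clip = 1*3 = 3.
Iteration 2: components of {Bolt,Clip} -> Cap = 3*4 = 12, Panel = 3*2 = 6.
Iteration 3: no further components; recursion stops.

Bolt, Cap, Clip, Panel, Washer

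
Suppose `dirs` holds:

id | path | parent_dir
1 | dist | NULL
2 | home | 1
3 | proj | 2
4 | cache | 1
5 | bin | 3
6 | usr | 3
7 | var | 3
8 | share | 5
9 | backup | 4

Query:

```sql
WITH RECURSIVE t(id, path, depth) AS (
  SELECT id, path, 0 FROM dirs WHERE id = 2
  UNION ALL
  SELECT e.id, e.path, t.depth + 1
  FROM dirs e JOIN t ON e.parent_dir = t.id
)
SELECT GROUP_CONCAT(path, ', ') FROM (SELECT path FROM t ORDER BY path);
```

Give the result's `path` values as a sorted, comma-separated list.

Base: id=2 (home) at depth 0.
Iteration 1: rows with parent_dir in {2} -> proj (id 3, depth 1).
Iteration 2: rows with parent_dir in {3} -> bin (id 5, depth 2), usr (id 6, depth 2), var (id 7, depth 2).
Iteration 3: rows with parent_dir in {5,6,7} -> share (id 8, depth 3).
Iteration 4: no rows with parent_dir in {8}; recursion stops.

bin, home, proj, share, usr, var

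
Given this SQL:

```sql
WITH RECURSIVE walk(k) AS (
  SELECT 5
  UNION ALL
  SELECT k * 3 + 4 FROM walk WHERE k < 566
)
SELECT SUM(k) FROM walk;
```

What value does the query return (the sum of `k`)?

2536

Base: k=5.
Iteration 1: 5 < 566 holds -> k = 5 * 3 + 4 = 19.
Iteration 2: 19 < 566 holds -> k = 19 * 3 + 4 = 61.
Iteration 3: 61 < 566 holds -> k = 61 * 3 + 4 = 187.
Iteration 4: 187 < 566 holds -> k = 187 * 3 + 4 = 565.
Iteration 5: 565 < 566 holds -> k = 565 * 3 + 4 = 1699.
Iteration 6: 1699 < 566 fails; recursion stops.
SUM(k) = 5 + 19 + 61 + 187 + 565 + 1699 = 2536.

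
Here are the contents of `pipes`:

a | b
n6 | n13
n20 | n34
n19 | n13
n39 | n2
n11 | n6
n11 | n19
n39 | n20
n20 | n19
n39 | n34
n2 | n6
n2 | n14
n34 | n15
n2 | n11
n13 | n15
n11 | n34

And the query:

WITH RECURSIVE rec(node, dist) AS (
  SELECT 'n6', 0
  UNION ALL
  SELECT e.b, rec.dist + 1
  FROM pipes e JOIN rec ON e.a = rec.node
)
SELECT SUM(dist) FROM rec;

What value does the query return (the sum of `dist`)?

Base: (n6, dist=0).
Iteration 1: edges from {n6} -> (n13, dist=1).
Iteration 2: edges from {n13} -> (n15, dist=2).
Iteration 3: no outgoing edges from {n15}; recursion stops.
SUM(dist) = 0 + 1 + 2 = 3.

3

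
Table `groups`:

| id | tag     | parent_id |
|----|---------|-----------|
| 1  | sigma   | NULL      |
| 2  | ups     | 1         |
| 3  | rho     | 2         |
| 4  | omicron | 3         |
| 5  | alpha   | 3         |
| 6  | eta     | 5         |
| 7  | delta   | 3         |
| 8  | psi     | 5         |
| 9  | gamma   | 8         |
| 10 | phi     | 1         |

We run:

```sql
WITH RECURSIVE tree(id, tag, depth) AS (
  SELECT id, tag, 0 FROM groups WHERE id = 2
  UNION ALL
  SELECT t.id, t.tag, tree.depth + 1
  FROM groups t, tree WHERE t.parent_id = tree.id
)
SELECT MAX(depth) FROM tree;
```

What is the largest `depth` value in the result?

Base: id=2 (ups) at depth 0.
Iteration 1: rows with parent_id in {2} -> rho (id 3, depth 1).
Iteration 2: rows with parent_id in {3} -> omicron (id 4, depth 2), alpha (id 5, depth 2), delta (id 7, depth 2).
Iteration 3: rows with parent_id in {4,5,7} -> eta (id 6, depth 3), psi (id 8, depth 3).
Iteration 4: rows with parent_id in {6,8} -> gamma (id 9, depth 4).
Iteration 5: no rows with parent_id in {9}; recursion stops.
depth values: 0, 1, 2, 2, 2, 3, 3, 4; the maximum is 4.

4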